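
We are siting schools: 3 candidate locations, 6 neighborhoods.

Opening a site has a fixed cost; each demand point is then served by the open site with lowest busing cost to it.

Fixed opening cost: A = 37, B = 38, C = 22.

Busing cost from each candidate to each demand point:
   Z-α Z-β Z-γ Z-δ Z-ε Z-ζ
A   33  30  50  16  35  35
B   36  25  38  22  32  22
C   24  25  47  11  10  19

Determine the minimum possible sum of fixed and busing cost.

158

Open {C}: assign each demand point to its cheapest open site.
  Z-α→C 24, Z-β→C 25, Z-γ→C 47, Z-δ→C 11, Z-ε→C 10, Z-ζ→C 19
  busing cost 136, fixed 22 → total 158.
Compare {B, C}: busing cost 127 + fixed 60 = 187.
Compare {A, C}: busing cost 136 + fixed 59 = 195.
Compare {B}: busing cost 175 + fixed 38 = 213.
All other subsets cost ≥ 187. Minimum total cost: 158.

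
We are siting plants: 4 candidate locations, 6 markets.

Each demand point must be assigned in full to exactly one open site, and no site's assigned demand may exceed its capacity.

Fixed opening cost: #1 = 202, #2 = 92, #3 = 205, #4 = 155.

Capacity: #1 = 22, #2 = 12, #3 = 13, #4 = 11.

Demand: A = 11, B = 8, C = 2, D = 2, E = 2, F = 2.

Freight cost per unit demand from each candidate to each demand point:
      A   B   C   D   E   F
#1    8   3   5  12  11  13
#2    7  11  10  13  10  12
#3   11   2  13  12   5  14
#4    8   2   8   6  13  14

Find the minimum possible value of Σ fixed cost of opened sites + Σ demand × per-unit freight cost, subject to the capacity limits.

Open {#1, #2}; cheapest assignment that respects the capacities:
  #1 (cap 22, load 16): B, C, D, E, F — cost 8×3 + 2×5 + 2×12 + 2×11 + 2×13 = 106
  #2 (cap 12, load 11): A — cost 11×7 = 77
  Shipping 183, fixed 294 → total 477.
  Any other capacity-feasible assignment to {#1, #2} ships for at least 183.
Compare {#1, #4}: its best feasible assignment gives total 531.
Compare {#1, #3}: its best feasible assignment gives total 581.
Every other set of open sites that can feasibly serve all demand totals ≥ 531 even under its best assignment. Minimum: 477.

477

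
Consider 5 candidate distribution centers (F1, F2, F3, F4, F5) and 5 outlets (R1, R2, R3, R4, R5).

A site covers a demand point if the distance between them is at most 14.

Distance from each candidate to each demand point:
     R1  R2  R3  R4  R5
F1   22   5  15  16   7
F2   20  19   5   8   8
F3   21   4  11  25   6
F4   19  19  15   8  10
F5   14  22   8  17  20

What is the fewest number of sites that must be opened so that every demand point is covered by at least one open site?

Coverage sets (demand points within 14 of each site):
  F1: {R2, R5}
  F2: {R3, R4, R5}
  F3: {R2, R3, R5}
  F4: {R4, R5}
  F5: {R1, R3}
No 2 sites suffice: every size-2 union leaves at least one demand point uncovered.
But {F1, F2, F5} covers everything, so the minimum is 3.

3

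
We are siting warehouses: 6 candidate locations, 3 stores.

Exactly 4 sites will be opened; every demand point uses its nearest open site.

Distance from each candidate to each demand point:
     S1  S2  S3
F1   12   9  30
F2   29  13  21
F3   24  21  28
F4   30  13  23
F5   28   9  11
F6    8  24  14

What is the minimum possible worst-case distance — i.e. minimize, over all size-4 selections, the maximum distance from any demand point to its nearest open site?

Open {F1, F2, F5, F6}.
  Farthest demand point is S3 at distance 11 (to F5); all others are ≤ 11.
With {F1, F3, F5, F6} the worst case is 11.
With {F1, F4, F5, F6} the worst case is 11.
No size-4 selection achieves below 11.

11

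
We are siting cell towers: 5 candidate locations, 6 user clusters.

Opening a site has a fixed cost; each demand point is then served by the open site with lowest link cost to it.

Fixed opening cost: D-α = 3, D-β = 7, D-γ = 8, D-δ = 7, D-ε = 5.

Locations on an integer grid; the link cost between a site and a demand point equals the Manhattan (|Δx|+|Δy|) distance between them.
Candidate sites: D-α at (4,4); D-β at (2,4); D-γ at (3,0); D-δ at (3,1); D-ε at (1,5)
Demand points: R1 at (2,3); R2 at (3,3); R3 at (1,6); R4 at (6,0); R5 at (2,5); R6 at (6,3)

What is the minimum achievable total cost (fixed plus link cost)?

24

Open {D-α, D-ε}: assign each demand point to its cheapest open site.
  R1→D-α 3, R2→D-α 2, R3→D-ε 1, R4→D-α 6, R5→D-ε 1, R6→D-α 3
  link cost 16, fixed 8 → total 24.
Compare {D-α}: link cost 22 + fixed 3 = 25.
Compare {D-α, D-β}: link cost 16 + fixed 10 = 26.
Compare {D-β}: link cost 20 + fixed 7 = 27.
All other subsets cost ≥ 25. Minimum total cost: 24.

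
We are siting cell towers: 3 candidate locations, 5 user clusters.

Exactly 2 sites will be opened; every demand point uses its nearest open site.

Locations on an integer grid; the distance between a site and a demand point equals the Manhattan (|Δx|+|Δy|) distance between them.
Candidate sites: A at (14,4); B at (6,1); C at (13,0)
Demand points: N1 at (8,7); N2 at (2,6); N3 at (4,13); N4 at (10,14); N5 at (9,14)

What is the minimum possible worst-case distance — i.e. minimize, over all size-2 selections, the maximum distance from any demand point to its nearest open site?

Open {A, B}.
  Farthest demand point is N5 at distance 15 (to A); all others are ≤ 15.
With {B, C} the worst case is 17.
With {A, C} the worst case is 19.
No size-2 selection achieves below 15.

15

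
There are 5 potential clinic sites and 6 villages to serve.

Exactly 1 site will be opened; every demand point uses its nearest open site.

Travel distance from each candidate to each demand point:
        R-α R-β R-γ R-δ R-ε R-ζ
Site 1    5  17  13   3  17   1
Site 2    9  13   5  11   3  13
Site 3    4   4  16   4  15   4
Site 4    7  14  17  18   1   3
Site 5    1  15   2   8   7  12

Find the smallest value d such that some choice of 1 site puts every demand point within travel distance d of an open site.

Open {Site 2}.
  Farthest demand point is R-β at travel distance 13 (to Site 2); all others are ≤ 13.
With {Site 5} the worst case is 15.
With {Site 3} the worst case is 16.
No size-1 selection achieves below 13.

13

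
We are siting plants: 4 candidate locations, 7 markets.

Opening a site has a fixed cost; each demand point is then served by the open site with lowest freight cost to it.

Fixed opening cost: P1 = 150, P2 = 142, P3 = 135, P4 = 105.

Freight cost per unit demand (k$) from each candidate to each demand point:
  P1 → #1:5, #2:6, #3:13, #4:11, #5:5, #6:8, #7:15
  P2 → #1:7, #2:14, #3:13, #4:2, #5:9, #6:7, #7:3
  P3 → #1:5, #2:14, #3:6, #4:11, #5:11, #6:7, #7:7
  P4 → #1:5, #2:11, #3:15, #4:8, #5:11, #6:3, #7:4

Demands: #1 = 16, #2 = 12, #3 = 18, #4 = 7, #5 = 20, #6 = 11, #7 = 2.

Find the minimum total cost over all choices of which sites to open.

813

Open {P1, P3}: assign each demand point to its cheapest open site.
  #1→P1 16×5=80, #2→P1 12×6=72, #3→P3 18×6=108, #4→P1 7×11=77, #5→P1 20×5=100, #6→P3 11×7=77, #7→P3 2×7=14
  freight cost 528, fixed 285 → total 813.
Compare {P1}: freight cost 681 + fixed 150 = 831.
Compare {P1, P4}: freight cost 583 + fixed 255 = 838.
Compare {P1, P3, P4}: freight cost 457 + fixed 390 = 847.
All other subsets cost ≥ 831. Minimum total cost: 813.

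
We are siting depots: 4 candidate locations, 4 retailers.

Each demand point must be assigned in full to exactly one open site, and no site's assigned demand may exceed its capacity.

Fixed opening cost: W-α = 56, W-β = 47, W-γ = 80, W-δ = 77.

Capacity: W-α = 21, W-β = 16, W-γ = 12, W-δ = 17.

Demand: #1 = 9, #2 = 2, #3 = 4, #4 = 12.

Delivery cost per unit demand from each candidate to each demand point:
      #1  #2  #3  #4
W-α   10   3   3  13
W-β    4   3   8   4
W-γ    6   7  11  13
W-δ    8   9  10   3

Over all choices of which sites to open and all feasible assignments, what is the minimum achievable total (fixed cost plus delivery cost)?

Open {W-β, W-δ}; cheapest assignment that respects the capacities:
  W-β (cap 16, load 15): #1, #2, #3 — cost 9×4 + 2×3 + 4×8 = 74
  W-δ (cap 17, load 12): #4 — cost 12×3 = 36
  Shipping 110, fixed 124 → total 234.
  Any other capacity-feasible assignment to {W-β, W-δ} ships for at least 110.
Compare {W-α, W-β}: its best feasible assignment gives total 259.
Compare {W-α, W-β, W-δ}: its best feasible assignment gives total 270.
Every other set of open sites that can feasibly serve all demand totals ≥ 259 even under its best assignment. Minimum: 234.

234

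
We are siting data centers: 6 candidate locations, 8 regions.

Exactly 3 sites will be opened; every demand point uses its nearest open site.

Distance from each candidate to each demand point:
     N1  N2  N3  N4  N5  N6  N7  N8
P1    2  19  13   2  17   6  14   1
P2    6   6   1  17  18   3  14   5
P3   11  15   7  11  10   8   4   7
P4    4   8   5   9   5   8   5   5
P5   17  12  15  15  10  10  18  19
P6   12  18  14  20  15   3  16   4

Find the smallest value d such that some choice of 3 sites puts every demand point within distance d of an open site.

Open {P1, P2, P4}.
  Farthest demand point is N2 at distance 6 (to P2); all others are ≤ 6.
With {P1, P3, P4} the worst case is 8.
With {P1, P4, P5} the worst case is 8.
No size-3 selection achieves below 6.

6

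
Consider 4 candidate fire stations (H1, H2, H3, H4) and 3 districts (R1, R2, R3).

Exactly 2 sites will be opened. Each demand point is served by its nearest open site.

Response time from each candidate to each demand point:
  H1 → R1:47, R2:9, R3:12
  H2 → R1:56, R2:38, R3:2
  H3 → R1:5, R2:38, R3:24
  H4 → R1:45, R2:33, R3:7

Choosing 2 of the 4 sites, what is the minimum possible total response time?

Open {H1, H3}.
  R1→H3 5, R2→H1 9, R3→H1 12  ⇒ total 26.
Compare {H2, H3}: total 45.
Compare {H3, H4}: total 45.
No size-2 selection does better; minimum is 26.

26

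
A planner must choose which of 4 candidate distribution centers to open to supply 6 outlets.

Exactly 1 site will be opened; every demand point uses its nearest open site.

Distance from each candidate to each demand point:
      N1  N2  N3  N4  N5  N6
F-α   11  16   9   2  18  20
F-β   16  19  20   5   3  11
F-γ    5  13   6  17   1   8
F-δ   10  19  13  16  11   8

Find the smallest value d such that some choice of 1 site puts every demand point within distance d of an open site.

17

Open {F-γ}.
  Farthest demand point is N4 at distance 17 (to F-γ); all others are ≤ 17.
With {F-δ} the worst case is 19.
With {F-α} the worst case is 20.
No size-1 selection achieves below 17.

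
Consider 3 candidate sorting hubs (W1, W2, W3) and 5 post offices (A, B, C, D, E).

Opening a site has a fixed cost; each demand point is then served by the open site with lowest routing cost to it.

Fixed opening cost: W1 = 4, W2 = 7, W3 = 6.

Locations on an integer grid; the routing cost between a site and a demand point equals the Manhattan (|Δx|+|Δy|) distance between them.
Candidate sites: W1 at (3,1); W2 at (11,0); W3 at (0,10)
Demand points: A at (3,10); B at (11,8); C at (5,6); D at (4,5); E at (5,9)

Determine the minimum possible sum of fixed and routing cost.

44

Open {W1, W3}: assign each demand point to its cheapest open site.
  A→W3 3, B→W3 13, C→W1 7, D→W1 5, E→W3 6
  routing cost 34, fixed 10 → total 44.
Compare {W3}: routing cost 40 + fixed 6 = 46.
Compare {W1, W2, W3}: routing cost 29 + fixed 17 = 46.
Compare {W2, W3}: routing cost 35 + fixed 13 = 48.
All other subsets cost ≥ 46. Minimum total cost: 44.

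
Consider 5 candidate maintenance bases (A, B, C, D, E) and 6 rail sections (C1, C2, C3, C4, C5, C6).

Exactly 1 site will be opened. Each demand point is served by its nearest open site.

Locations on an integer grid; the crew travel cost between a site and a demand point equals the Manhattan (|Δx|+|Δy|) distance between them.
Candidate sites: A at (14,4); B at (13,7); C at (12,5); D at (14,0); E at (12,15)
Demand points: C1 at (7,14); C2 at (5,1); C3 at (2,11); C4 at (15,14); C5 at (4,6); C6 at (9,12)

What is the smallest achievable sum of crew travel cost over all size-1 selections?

Open {E}.
  C1→E 6, C2→E 21, C3→E 14, C4→E 4, C5→E 17, C6→E 6  ⇒ total 68.
Compare {B}: total 70.
Compare {C}: total 72.
No size-1 selection does better; minimum is 68.

68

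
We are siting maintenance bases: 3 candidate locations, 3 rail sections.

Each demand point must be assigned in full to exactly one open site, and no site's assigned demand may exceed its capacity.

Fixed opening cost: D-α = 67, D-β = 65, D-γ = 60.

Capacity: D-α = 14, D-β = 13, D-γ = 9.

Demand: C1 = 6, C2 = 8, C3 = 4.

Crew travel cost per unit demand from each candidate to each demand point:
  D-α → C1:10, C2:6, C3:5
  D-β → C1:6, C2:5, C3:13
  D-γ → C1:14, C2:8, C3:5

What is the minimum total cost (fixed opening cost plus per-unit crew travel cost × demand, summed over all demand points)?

Open {D-α, D-β}; cheapest assignment that respects the capacities:
  D-α (cap 14, load 12): C2, C3 — cost 8×6 + 4×5 = 68
  D-β (cap 13, load 6): C1 — cost 6×6 = 36
  Shipping 104, fixed 132 → total 236.
  Any other capacity-feasible assignment to {D-α, D-β} ships for at least 104.
Compare {D-α, D-γ}: its best feasible assignment gives total 255.
Compare {D-β, D-γ}: its best feasible assignment gives total 277.
Every other set of open sites that can feasibly serve all demand totals ≥ 255 even under its best assignment. Minimum: 236.

236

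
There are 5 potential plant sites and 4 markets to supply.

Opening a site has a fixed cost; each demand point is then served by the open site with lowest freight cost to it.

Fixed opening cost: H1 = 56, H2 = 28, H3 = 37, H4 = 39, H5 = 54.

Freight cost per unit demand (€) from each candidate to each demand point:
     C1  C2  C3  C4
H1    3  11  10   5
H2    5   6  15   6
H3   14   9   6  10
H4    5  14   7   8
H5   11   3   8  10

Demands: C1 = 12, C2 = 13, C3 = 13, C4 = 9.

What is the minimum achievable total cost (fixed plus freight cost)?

334

Open {H1, H5}: assign each demand point to its cheapest open site.
  C1→H1 12×3=36, C2→H5 13×3=39, C3→H5 13×8=104, C4→H1 9×5=45
  freight cost 224, fixed 110 → total 334.
Compare {H2, H3}: freight cost 270 + fixed 65 = 335.
Compare {H2, H5}: freight cost 257 + fixed 82 = 339.
Compare {H1, H3, H5}: freight cost 198 + fixed 147 = 345.
All other subsets cost ≥ 335. Minimum total cost: 334.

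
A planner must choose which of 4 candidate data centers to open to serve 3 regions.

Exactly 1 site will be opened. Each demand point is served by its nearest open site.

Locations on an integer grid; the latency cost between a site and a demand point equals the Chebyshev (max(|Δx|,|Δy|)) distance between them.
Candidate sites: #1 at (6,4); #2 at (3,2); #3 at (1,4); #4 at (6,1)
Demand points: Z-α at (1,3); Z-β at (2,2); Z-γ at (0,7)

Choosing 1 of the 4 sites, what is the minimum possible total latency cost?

Open {#3}.
  Z-α→#3 1, Z-β→#3 2, Z-γ→#3 3  ⇒ total 6.
Compare {#2}: total 8.
Compare {#1}: total 15.
No size-1 selection does better; minimum is 6.

6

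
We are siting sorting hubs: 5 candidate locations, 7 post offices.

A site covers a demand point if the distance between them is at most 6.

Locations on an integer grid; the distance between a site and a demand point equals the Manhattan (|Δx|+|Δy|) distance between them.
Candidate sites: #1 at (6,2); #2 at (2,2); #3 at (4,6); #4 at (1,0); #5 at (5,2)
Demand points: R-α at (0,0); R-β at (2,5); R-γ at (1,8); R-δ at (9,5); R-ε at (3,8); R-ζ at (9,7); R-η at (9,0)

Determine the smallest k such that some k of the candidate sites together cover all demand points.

Coverage sets (demand points within 6 of each site):
  #1: {R-δ, R-η}
  #2: {R-α, R-β}
  #3: {R-β, R-γ, R-δ, R-ε, R-ζ}
  #4: {R-α, R-β}
  #5: {R-β, R-η}
No 2 sites suffice: every size-2 union leaves at least one demand point uncovered.
But {#1, #2, #3} covers everything, so the minimum is 3.

3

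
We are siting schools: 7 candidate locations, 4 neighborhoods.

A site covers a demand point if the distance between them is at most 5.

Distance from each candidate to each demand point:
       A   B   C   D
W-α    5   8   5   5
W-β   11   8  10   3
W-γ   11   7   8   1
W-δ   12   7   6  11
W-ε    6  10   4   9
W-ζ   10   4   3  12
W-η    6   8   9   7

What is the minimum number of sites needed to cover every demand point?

2

Coverage sets (demand points within 5 of each site):
  W-α: {A, C, D}
  W-β: {D}
  W-γ: {D}
  W-δ: {}
  W-ε: {C}
  W-ζ: {B, C}
  W-η: {}
No single site covers all 4 demand points.
But {W-α, W-ζ} covers everything, so the minimum is 2.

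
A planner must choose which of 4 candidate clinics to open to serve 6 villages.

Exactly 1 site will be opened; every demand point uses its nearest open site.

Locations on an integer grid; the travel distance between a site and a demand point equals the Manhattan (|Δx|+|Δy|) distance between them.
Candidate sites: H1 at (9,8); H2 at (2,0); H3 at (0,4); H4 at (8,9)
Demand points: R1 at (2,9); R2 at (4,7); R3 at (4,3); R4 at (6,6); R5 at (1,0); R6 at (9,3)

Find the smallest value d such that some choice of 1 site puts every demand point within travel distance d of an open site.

10

Open {H2}.
  Farthest demand point is R4 at travel distance 10 (to H2); all others are ≤ 10.
With {H3} the worst case is 10.
With {H1} the worst case is 16.
No size-1 selection achieves below 10.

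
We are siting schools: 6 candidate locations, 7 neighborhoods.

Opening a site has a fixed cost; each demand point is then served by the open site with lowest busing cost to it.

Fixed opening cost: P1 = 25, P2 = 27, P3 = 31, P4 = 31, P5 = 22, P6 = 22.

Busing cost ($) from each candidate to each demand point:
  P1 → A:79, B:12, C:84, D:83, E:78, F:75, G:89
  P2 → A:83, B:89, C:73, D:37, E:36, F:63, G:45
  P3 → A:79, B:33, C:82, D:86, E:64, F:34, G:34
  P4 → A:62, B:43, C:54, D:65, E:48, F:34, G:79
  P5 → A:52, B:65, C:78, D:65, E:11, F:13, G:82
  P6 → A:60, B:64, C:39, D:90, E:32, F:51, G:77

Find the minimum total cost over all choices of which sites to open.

305

Open {P1, P2, P5, P6}: assign each demand point to its cheapest open site.
  A→P5 52, B→P1 12, C→P6 39, D→P2 37, E→P5 11, F→P5 13, G→P2 45
  busing cost 209, fixed 96 → total 305.
Compare {P1, P2, P5}: busing cost 243 + fixed 74 = 317.
Compare {P2, P3, P5, P6}: busing cost 219 + fixed 102 = 321.
Compare {P3, P5, P6}: busing cost 247 + fixed 75 = 322.
All other subsets cost ≥ 317. Minimum total cost: 305.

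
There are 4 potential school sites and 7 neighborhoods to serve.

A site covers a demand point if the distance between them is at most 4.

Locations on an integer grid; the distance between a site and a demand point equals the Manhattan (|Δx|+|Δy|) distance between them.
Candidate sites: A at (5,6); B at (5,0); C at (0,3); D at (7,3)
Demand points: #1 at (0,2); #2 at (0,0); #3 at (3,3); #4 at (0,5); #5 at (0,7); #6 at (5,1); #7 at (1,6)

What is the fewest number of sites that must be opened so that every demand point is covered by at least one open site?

Coverage sets (demand points within 4 of each site):
  A: {#7}
  B: {#6}
  C: {#1, #2, #3, #4, #5, #7}
  D: {#3, #6}
No single site covers all 7 demand points.
But {B, C} covers everything, so the minimum is 2.

2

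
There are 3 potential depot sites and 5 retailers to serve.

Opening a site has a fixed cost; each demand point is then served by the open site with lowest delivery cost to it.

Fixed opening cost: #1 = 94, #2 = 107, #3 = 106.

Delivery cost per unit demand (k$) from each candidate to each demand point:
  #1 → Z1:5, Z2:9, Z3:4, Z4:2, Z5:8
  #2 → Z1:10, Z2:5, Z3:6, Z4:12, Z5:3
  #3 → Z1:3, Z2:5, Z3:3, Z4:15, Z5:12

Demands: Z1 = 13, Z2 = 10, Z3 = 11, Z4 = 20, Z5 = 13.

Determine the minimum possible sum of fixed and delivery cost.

437

Open {#1}: assign each demand point to its cheapest open site.
  Z1→#1 13×5=65, Z2→#1 10×9=90, Z3→#1 11×4=44, Z4→#1 20×2=40, Z5→#1 13×8=104
  delivery cost 343, fixed 94 → total 437.
Compare {#1, #2}: delivery cost 238 + fixed 201 = 439.
Compare {#1, #3}: delivery cost 266 + fixed 200 = 466.
Compare {#1, #2, #3}: delivery cost 201 + fixed 307 = 508.
All other subsets cost ≥ 439. Minimum total cost: 437.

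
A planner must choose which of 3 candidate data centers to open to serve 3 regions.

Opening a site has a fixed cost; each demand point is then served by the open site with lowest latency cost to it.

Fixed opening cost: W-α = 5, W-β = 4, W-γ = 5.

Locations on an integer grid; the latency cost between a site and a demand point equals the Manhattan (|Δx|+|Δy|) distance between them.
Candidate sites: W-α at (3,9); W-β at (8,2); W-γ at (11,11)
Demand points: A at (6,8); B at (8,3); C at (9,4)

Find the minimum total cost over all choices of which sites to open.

16

Open {W-β}: assign each demand point to its cheapest open site.
  A→W-β 8, B→W-β 1, C→W-β 3
  latency cost 12, fixed 4 → total 16.
Compare {W-α, W-β}: latency cost 8 + fixed 9 = 17.
Compare {W-β, W-γ}: latency cost 12 + fixed 9 = 21.
Compare {W-α, W-β, W-γ}: latency cost 8 + fixed 14 = 22.
All other subsets cost ≥ 17. Minimum total cost: 16.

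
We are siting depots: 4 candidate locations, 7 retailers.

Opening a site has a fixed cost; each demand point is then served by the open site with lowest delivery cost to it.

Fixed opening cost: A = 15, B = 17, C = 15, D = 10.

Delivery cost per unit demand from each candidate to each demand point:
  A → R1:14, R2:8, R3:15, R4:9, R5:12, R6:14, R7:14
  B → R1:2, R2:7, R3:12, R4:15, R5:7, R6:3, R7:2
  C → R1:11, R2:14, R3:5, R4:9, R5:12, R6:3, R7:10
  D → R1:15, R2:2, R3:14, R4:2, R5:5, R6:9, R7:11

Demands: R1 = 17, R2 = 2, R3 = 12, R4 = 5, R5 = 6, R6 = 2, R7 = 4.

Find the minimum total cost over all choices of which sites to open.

194

Open {B, C, D}: assign each demand point to its cheapest open site.
  R1→B 17×2=34, R2→D 2×2=4, R3→C 12×5=60, R4→D 5×2=10, R5→D 6×5=30, R6→B 2×3=6, R7→B 4×2=8
  delivery cost 152, fixed 42 → total 194.
Compare {A, B, C, D}: delivery cost 152 + fixed 57 = 209.
Compare {B, C}: delivery cost 209 + fixed 32 = 241.
Compare {A, B, C}: delivery cost 209 + fixed 47 = 256.
All other subsets cost ≥ 209. Minimum total cost: 194.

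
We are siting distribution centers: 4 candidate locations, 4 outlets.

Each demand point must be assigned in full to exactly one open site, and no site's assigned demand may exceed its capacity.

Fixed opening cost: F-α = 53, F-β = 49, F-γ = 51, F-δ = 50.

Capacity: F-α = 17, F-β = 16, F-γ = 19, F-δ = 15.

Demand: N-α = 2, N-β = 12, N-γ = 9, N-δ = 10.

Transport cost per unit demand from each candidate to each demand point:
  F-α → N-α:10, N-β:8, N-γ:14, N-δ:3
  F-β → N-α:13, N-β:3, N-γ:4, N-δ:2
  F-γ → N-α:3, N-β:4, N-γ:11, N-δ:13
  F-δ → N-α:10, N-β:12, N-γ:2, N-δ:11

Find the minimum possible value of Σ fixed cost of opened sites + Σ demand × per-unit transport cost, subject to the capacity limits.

242

Open {F-β, F-γ, F-δ}; cheapest assignment that respects the capacities:
  F-β (cap 16, load 10): N-δ — cost 10×2 = 20
  F-γ (cap 19, load 14): N-α, N-β — cost 2×3 + 12×4 = 54
  F-δ (cap 15, load 9): N-γ — cost 9×2 = 18
  Shipping 92, fixed 150 → total 242.
  Any other capacity-feasible assignment to {F-β, F-γ, F-δ} ships for at least 92.
Compare {F-α, F-β, F-δ}: its best feasible assignment gives total 256.
Compare {F-α, F-γ, F-δ}: its best feasible assignment gives total 256.
Every other set of open sites that can feasibly serve all demand totals ≥ 256 even under its best assignment. Minimum: 242.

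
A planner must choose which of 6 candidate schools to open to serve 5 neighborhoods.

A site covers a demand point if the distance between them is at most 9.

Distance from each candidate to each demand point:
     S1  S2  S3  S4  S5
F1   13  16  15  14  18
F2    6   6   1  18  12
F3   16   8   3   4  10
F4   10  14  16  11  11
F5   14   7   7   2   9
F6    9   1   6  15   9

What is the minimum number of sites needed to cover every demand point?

2

Coverage sets (demand points within 9 of each site):
  F1: {}
  F2: {S1, S2, S3}
  F3: {S2, S3, S4}
  F4: {}
  F5: {S2, S3, S4, S5}
  F6: {S1, S2, S3, S5}
No single site covers all 5 demand points.
But {F2, F5} covers everything, so the minimum is 2.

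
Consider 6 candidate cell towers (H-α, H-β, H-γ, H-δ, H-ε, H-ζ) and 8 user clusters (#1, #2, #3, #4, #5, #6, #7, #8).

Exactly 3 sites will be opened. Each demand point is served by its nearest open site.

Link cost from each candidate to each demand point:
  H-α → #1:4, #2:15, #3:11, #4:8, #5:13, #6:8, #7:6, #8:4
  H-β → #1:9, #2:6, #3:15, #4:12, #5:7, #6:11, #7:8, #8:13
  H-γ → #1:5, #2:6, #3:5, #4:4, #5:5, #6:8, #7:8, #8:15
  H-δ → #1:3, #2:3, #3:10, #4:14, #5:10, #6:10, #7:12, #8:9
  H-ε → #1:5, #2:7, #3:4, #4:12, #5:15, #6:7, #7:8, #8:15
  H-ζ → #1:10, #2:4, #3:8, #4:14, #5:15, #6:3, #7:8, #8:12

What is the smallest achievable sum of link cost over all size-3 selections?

Open {H-α, H-γ, H-ζ}.
  #1→H-α 4, #2→H-ζ 4, #3→H-γ 5, #4→H-γ 4, #5→H-γ 5, #6→H-ζ 3, #7→H-α 6, #8→H-α 4  ⇒ total 35.
Compare {H-α, H-γ, H-δ}: total 38.
Compare {H-α, H-γ, H-ε}: total 40.
No size-3 selection does better; minimum is 35.

35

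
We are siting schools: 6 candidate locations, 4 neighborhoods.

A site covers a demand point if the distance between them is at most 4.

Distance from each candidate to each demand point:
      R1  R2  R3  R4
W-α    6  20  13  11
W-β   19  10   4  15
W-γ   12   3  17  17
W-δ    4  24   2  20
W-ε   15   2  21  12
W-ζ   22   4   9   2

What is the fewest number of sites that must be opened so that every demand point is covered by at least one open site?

Coverage sets (demand points within 4 of each site):
  W-α: {}
  W-β: {R3}
  W-γ: {R2}
  W-δ: {R1, R3}
  W-ε: {R2}
  W-ζ: {R2, R4}
No single site covers all 4 demand points.
But {W-δ, W-ζ} covers everything, so the minimum is 2.

2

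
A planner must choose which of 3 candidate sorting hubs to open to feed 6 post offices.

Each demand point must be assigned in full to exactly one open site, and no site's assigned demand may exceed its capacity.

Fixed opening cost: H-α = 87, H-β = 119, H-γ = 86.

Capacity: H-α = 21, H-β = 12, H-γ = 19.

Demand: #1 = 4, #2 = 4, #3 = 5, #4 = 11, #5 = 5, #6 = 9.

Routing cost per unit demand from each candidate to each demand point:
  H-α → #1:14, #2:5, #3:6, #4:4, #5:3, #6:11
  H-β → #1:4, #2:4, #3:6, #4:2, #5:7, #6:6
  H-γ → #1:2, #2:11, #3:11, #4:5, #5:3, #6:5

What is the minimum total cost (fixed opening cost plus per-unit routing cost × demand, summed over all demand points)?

335

Open {H-α, H-γ}; cheapest assignment that respects the capacities:
  H-α (cap 21, load 20): #2, #3, #4 — cost 4×5 + 5×6 + 11×4 = 94
  H-γ (cap 19, load 18): #1, #5, #6 — cost 4×2 + 5×3 + 9×5 = 68
  Shipping 162, fixed 173 → total 335.
  Any other capacity-feasible assignment to {H-α, H-γ} ships for at least 162.
Compare {H-α, H-β, H-γ}: its best feasible assignment gives total 432.
Every other set of open sites that can feasibly serve all demand totals ≥ 432 even under its best assignment. Minimum: 335.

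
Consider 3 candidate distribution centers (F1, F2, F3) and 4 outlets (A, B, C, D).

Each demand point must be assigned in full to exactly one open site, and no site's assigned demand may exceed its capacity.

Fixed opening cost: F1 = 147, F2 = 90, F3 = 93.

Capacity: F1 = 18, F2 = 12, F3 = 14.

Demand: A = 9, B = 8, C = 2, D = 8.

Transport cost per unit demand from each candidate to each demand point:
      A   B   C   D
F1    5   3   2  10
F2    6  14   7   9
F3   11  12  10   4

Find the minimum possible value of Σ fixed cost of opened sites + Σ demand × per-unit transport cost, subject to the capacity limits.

Open {F1, F3}; cheapest assignment that respects the capacities:
  F1 (cap 18, load 17): A, B — cost 9×5 + 8×3 = 69
  F3 (cap 14, load 10): C, D — cost 2×10 + 8×4 = 52
  Shipping 121, fixed 240 → total 361.
  Any other capacity-feasible assignment to {F1, F3} ships for at least 121.
Compare {F1, F2}: its best feasible assignment gives total 392.
Compare {F1, F2, F3}: its best feasible assignment gives total 444.
Every other set of open sites that can feasibly serve all demand totals ≥ 392 even under its best assignment. Minimum: 361.

361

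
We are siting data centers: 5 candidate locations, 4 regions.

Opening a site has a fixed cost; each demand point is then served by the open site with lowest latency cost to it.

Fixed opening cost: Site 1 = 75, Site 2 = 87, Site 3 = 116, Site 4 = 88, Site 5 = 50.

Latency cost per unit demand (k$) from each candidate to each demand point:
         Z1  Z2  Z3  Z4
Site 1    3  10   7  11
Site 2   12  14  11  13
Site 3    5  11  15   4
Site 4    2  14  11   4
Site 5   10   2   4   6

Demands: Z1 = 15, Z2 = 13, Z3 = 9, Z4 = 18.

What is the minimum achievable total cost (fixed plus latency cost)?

Open {Site 4, Site 5}: assign each demand point to its cheapest open site.
  Z1→Site 4 15×2=30, Z2→Site 5 13×2=26, Z3→Site 5 9×4=36, Z4→Site 4 18×4=72
  latency cost 164, fixed 138 → total 302.
Compare {Site 1, Site 5}: latency cost 215 + fixed 125 = 340.
Compare {Site 5}: latency cost 320 + fixed 50 = 370.
Compare {Site 3, Site 5}: latency cost 209 + fixed 166 = 375.
All other subsets cost ≥ 340. Minimum total cost: 302.

302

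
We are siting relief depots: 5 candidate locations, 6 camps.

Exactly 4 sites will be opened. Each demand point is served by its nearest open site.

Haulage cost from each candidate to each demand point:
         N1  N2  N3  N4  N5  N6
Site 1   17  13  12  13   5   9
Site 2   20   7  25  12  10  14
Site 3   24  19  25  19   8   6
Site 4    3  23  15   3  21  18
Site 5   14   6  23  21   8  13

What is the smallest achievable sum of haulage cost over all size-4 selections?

Open {Site 1, Site 3, Site 4, Site 5}.
  N1→Site 4 3, N2→Site 5 6, N3→Site 1 12, N4→Site 4 3, N5→Site 1 5, N6→Site 3 6  ⇒ total 35.
Compare {Site 1, Site 2, Site 3, Site 4}: total 36.
Compare {Site 1, Site 2, Site 4, Site 5}: total 38.
No size-4 selection does better; minimum is 35.

35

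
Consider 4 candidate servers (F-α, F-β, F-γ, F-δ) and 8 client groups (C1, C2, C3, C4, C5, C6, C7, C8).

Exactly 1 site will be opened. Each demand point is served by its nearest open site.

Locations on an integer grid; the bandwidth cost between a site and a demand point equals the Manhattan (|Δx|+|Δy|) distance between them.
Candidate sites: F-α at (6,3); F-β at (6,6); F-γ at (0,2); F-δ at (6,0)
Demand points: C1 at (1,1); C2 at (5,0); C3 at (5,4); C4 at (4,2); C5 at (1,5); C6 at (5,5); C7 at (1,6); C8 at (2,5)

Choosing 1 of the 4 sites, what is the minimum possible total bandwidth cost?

40

Open {F-α}.
  C1→F-α 7, C2→F-α 4, C3→F-α 2, C4→F-α 3, C5→F-α 7, C6→F-α 3, C7→F-α 8, C8→F-α 6  ⇒ total 40.
Compare {F-γ}: total 42.
Compare {F-β}: total 44.
No size-1 selection does better; minimum is 40.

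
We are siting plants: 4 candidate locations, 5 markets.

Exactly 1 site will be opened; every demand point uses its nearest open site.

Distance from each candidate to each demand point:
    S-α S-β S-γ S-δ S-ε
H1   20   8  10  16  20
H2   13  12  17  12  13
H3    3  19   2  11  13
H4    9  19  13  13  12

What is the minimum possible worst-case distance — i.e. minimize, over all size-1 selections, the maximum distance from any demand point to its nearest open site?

17

Open {H2}.
  Farthest demand point is S-γ at distance 17 (to H2); all others are ≤ 17.
With {H3} the worst case is 19.
With {H4} the worst case is 19.
No size-1 selection achieves below 17.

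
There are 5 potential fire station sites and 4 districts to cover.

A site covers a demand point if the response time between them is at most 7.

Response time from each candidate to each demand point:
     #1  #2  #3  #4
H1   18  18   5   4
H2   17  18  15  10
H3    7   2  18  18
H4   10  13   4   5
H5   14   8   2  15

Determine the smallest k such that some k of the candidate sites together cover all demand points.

2

Coverage sets (demand points within 7 of each site):
  H1: {#3, #4}
  H2: {}
  H3: {#1, #2}
  H4: {#3, #4}
  H5: {#3}
No single site covers all 4 demand points.
But {H1, H3} covers everything, so the minimum is 2.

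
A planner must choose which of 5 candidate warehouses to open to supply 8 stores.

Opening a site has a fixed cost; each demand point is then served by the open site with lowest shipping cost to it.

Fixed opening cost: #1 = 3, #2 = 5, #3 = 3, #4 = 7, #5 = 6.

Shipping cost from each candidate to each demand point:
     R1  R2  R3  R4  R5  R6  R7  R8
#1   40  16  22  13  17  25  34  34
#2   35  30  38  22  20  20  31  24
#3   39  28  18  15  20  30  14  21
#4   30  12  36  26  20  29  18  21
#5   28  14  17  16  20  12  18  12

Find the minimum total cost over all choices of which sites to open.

Open {#1, #3, #5}: assign each demand point to its cheapest open site.
  R1→#5 28, R2→#5 14, R3→#5 17, R4→#1 13, R5→#1 17, R6→#5 12, R7→#3 14, R8→#5 12
  shipping cost 127, fixed 12 → total 139.
Compare {#1, #5}: shipping cost 131 + fixed 9 = 140.
Compare {#3, #5}: shipping cost 132 + fixed 9 = 141.
Compare {#5}: shipping cost 137 + fixed 6 = 143.
All other subsets cost ≥ 140. Minimum total cost: 139.

139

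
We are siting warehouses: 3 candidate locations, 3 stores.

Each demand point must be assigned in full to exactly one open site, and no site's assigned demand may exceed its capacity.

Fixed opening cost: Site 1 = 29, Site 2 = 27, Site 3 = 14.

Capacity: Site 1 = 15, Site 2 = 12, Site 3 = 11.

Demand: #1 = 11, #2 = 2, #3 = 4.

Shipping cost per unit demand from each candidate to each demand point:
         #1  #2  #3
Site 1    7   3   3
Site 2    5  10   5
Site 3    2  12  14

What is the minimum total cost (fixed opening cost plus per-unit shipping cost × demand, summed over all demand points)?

83

Open {Site 1, Site 3}; cheapest assignment that respects the capacities:
  Site 1 (cap 15, load 6): #2, #3 — cost 2×3 + 4×3 = 18
  Site 3 (cap 11, load 11): #1 — cost 11×2 = 22
  Shipping 40, fixed 43 → total 83.
  Any other capacity-feasible assignment to {Site 1, Site 3} ships for at least 40.
Compare {Site 2, Site 3}: its best feasible assignment gives total 103.
Compare {Site 1, Site 2, Site 3}: its best feasible assignment gives total 110.
Every other set of open sites that can feasibly serve all demand totals ≥ 103 even under its best assignment. Minimum: 83.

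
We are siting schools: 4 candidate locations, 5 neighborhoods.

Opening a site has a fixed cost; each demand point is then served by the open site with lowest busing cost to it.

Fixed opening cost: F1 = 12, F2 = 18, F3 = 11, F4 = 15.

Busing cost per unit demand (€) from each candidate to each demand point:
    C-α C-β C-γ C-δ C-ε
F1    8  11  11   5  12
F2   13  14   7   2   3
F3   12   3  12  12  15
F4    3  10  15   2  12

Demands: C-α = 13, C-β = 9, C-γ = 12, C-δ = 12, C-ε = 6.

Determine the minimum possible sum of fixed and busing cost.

236

Open {F2, F3, F4}: assign each demand point to its cheapest open site.
  C-α→F4 13×3=39, C-β→F3 9×3=27, C-γ→F2 12×7=84, C-δ→F2 12×2=24, C-ε→F2 6×3=18
  busing cost 192, fixed 44 → total 236.
Compare {F1, F2, F3, F4}: busing cost 192 + fixed 56 = 248.
Compare {F2, F4}: busing cost 255 + fixed 33 = 288.
Compare {F1, F2, F3}: busing cost 257 + fixed 41 = 298.
All other subsets cost ≥ 248. Minimum total cost: 236.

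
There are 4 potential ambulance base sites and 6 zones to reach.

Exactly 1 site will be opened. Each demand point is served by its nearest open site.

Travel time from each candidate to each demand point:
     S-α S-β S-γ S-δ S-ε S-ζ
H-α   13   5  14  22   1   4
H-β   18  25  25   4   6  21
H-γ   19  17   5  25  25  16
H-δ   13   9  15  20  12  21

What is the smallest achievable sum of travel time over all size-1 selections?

59

Open {H-α}.
  S-α→H-α 13, S-β→H-α 5, S-γ→H-α 14, S-δ→H-α 22, S-ε→H-α 1, S-ζ→H-α 4  ⇒ total 59.
Compare {H-δ}: total 90.
Compare {H-β}: total 99.
No size-1 selection does better; minimum is 59.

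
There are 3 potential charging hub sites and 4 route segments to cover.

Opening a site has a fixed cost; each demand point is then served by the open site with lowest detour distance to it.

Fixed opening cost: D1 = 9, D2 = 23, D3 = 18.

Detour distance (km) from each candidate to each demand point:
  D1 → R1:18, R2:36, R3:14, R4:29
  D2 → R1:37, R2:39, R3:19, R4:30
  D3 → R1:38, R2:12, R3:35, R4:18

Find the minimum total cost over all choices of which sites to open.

Open {D1, D3}: assign each demand point to its cheapest open site.
  R1→D1 18, R2→D3 12, R3→D1 14, R4→D3 18
  detour distance 62, fixed 27 → total 89.
Compare {D1}: detour distance 97 + fixed 9 = 106.
Compare {D1, D2, D3}: detour distance 62 + fixed 50 = 112.
Compare {D3}: detour distance 103 + fixed 18 = 121.
All other subsets cost ≥ 106. Minimum total cost: 89.

89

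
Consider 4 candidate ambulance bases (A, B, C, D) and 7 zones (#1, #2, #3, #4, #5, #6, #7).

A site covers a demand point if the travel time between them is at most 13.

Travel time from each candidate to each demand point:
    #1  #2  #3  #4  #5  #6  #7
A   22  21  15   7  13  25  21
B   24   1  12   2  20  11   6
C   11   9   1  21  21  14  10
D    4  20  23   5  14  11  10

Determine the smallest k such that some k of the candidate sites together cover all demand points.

Coverage sets (demand points within 13 of each site):
  A: {#4, #5}
  B: {#2, #3, #4, #6, #7}
  C: {#1, #2, #3, #7}
  D: {#1, #4, #6, #7}
No 2 sites suffice: every size-2 union leaves at least one demand point uncovered.
But {A, B, C} covers everything, so the minimum is 3.

3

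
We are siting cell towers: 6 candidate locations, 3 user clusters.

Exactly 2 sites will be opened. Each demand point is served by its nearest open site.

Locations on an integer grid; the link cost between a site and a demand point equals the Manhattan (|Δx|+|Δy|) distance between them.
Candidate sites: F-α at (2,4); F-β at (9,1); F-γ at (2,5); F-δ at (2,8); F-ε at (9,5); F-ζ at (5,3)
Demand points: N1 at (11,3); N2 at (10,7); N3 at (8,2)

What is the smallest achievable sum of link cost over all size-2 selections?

9

Open {F-β, F-ε}.
  N1→F-β 4, N2→F-ε 3, N3→F-β 2  ⇒ total 9.
Compare {F-α, F-ε}: total 11.
Compare {F-γ, F-ε}: total 11.
No size-2 selection does better; minimum is 9.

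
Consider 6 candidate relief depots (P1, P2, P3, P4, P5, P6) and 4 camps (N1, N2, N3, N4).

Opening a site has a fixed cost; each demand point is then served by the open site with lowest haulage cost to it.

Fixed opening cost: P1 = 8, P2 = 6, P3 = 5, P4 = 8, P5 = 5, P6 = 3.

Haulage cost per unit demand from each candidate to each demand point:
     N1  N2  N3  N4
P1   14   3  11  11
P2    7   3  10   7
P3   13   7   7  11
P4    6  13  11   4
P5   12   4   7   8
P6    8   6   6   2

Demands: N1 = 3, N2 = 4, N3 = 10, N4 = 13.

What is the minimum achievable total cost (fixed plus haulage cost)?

Open {P2, P6}: assign each demand point to its cheapest open site.
  N1→P2 3×7=21, N2→P2 4×3=12, N3→P6 10×6=60, N4→P6 13×2=26
  haulage cost 119, fixed 9 → total 128.
Compare {P1, P6}: haulage cost 122 + fixed 11 = 133.
Compare {P2, P3, P6}: haulage cost 119 + fixed 14 = 133.
Compare {P2, P4, P6}: haulage cost 116 + fixed 17 = 133.
All other subsets cost ≥ 133. Minimum total cost: 128.

128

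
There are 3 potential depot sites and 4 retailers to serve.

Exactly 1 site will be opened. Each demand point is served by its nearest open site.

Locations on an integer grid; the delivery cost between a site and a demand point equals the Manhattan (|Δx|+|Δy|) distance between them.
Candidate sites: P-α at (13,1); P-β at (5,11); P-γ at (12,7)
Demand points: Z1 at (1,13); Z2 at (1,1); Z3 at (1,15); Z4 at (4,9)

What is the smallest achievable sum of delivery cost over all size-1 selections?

31

Open {P-β}.
  Z1→P-β 6, Z2→P-β 14, Z3→P-β 8, Z4→P-β 3  ⇒ total 31.
Compare {P-γ}: total 63.
Compare {P-α}: total 79.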